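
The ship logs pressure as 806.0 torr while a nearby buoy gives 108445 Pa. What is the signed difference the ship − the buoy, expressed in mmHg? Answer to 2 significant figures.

the buoy: 108445 Pa = 813.404 mmHg.
Difference: 806.000 − 813.404 = -7.4 mmHg.

-7.4 mmHg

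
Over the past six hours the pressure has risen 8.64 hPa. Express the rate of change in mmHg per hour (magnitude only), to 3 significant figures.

8.64 hPa / 6 h × 0.750062 mmHg/hPa = 1.08 mmHg/h.

1.08 mmHg per hour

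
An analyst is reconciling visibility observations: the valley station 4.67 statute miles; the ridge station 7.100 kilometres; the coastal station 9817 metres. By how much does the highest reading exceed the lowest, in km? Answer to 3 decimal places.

the valley station: 4.67 SM = 7.51564 km.
the coastal station: 9817 m = 9.81700 km.
Spread: 9.81700 − 7.10000 = 2.717 km.

2.717 km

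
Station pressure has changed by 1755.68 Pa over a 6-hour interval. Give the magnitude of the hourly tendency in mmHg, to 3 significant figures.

2.19 mmHg per hour

1755.68 Pa / 6 h × 0.00750062 mmHg/Pa = 2.19 mmHg/h.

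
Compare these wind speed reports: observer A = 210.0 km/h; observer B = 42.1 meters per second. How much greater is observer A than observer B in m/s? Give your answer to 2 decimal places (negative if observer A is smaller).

observer A: 210.0 km/h = 58.3333 m/s.
Difference: 58.3333 − 42.1000 = 16.23 m/s.

16.23 m/s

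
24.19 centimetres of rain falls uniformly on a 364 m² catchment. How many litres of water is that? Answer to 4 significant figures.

Depth: 24.19 cm × 10 = 241.9 mm.
1 mm over 1 m² is 1 L, so volume = 241.9 × 364 = 88051.6 L ≈ 88050 L.

88050 litres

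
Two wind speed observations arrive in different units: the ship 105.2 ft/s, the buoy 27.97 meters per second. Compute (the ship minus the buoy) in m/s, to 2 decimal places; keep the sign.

4.09 m/s

the ship: 105.2 ft/s = 32.06496 m/s.
Difference: 32.06496 − 27.97000 = 4.09 m/s.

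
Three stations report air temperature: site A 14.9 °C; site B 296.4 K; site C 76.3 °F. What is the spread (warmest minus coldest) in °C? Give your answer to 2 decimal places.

site B: 296.4 K = 23.250 °C.
site C: 76.3 °F = 24.611 °C.
Spread: 24.611 − 14.900 = 9.711 °C.

9.71 °C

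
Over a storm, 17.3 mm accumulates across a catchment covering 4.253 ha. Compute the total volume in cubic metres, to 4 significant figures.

735.8 cubic metres

Area: 4.253 ha = 42530 m².
1 mm over 1 m² is 1 L, so volume = 17.3 × 42530 = 735769 L = 735.8 m³.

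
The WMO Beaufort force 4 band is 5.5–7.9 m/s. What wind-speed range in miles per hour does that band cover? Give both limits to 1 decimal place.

12.3 to 17.7 mph

5.5–7.9 m/s × 2.237 = 12.3–17.7 mph.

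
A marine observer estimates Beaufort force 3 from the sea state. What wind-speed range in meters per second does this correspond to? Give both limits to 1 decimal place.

Beaufort 3 (gentle breeze) spans 3.4–5.4 m/s.

3.4 to 5.4 m/s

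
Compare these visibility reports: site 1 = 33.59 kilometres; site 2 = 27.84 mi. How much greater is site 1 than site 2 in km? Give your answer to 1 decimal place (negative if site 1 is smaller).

site 2: 27.84 SM = 44.804 km.
Difference: 33.590 − 44.804 = -11.2 km.

-11.2 km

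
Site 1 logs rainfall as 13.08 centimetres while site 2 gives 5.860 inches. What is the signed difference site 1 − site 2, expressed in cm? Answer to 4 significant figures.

site 2: 5.860 in = 14.88440 cm.
Difference: 13.08000 − 14.88440 = -1.804 cm.

-1.804 cm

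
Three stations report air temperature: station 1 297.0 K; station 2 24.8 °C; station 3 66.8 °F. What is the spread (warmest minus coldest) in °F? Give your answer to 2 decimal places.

9.84 °F

station 1: 297.0 K = 23.850 °C.
station 3: 66.8 °F = 19.333 °C.
Spread: 24.800 − 19.333 = 5.467 °C = 9.84 °F.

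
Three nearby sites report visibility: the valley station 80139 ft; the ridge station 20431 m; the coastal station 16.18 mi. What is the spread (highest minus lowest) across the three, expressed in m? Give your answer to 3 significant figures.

the valley station: 80139 ft = 24426.37 m.
the coastal station: 16.18 SM = 26039.19 m.
Spread: 26039.19 − 20431.00 = 5610 m.

5610 m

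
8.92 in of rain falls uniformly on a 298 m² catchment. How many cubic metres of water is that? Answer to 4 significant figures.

Depth: 8.92 in × 25.4 = 226.568 mm.
1 mm over 1 m² is 1 L, so volume = 226.568 × 298 = 67517.264 L = 67.52 m³.

67.52 cubic metres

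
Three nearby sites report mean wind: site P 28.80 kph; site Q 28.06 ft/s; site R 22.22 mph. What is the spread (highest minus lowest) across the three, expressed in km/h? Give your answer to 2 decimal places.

6.96 km/h

site Q: 28.06 ft/s = 30.7897 km/h.
site R: 22.22 mph = 35.7596 km/h.
Spread: 35.7596 − 28.8000 = 6.96 km/h.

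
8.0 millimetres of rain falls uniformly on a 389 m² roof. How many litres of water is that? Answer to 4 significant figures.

1 mm over 1 m² is 1 L, so volume = 8 × 389 = 3112 L.

3112 litres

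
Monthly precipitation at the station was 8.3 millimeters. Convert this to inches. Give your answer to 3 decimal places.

0.327 in

1 mm = 0.0393701 in, so 8.3 × 0.0393701 = 0.327 in.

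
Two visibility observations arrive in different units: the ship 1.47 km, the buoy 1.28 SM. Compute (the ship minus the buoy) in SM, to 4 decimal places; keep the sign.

-0.3666 SM

the ship: 1.47 km = 0.913416 SM.
Difference: 0.913416 − 1.280000 = -0.3666 SM.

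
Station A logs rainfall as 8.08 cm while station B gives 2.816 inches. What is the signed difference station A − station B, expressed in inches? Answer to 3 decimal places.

station A: 8.08 cm = 3.18110 in.
Difference: 3.18110 − 2.81600 = 0.365 in.

0.365 in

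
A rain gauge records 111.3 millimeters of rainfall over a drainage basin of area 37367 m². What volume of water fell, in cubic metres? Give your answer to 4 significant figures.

4159 cubic metres

1 mm over 1 m² is 1 L, so volume = 111.3 × 37367 = 4158947.1 L = 4159 m³.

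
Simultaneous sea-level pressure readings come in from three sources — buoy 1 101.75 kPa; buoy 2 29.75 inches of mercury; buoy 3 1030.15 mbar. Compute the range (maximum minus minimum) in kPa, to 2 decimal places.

2.27 kPa

buoy 2: 29.75 inHg = 100.7451 kPa.
buoy 3: 1030.15 mb = 103.0150 kPa.
Spread: 103.0150 − 100.7451 = 2.27 kPa.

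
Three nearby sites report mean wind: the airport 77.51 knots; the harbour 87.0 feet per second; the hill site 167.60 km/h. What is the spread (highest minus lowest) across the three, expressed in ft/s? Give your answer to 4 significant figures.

65.74 ft/s

the airport: 77.51 kt = 130.8221 ft/s.
the hill site: 167.60 km/h = 152.7413 ft/s.
Spread: 152.7413 − 87.0000 = 65.74 ft/s.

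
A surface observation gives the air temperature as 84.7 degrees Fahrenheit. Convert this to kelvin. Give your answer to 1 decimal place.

302.4 K

First to °C: 29.28 °C.
Then to K: 302.4 K.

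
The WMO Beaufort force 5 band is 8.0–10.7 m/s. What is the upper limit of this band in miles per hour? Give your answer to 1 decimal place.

8.0–10.7 m/s × 2.237 = 17.9–23.9 mph.

23.9 mph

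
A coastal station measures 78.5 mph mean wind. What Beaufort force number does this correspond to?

Beaufort force 12

78.5 mph = 35.1 m/s, which is Beaufort 12 (hurricane force, ≥32.7 m/s).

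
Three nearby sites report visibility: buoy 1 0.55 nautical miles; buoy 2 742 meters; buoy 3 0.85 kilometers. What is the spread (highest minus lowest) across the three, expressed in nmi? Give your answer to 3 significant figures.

buoy 2: 742 m = 0.40065 nmi.
buoy 3: 0.85 km = 0.45896 nmi.
Spread: 0.55000 − 0.40065 = 0.149 nmi.

0.149 nmi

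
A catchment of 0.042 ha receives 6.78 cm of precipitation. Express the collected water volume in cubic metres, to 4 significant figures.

Depth: 6.78 cm × 10 = 67.8 mm.
Area: 0.042 ha = 420 m².
1 mm over 1 m² is 1 L, so volume = 67.8 × 420 = 28476 L = 28.48 m³.

28.48 cubic metres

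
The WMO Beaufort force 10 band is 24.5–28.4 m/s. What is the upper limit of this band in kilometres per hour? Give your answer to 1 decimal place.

102.2 km/h

24.5–28.4 m/s × 3.6 = 88.2–102.2 km/h.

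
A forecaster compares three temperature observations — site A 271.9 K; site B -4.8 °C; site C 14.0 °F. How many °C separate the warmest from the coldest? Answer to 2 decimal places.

8.75 °C

site A: 271.9 K = -1.250 °C.
site C: 14.0 °F = -10.000 °C.
Spread: (-1.250) − (-10.000) = 8.750 °C.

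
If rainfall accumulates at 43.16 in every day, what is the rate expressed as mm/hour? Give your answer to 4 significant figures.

45.68 mm/hour

43.16 in/day × 25.4 mm/in × 0.0416667 day/hour = 45.68 mm/hour.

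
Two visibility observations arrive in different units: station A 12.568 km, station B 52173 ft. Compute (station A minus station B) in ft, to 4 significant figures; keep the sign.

-10940 ft

station A: 12.568 km = 41233.60 ft.
Difference: 41233.60 − 52173.00 = -10940 ft.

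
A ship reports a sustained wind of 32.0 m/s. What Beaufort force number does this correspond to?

Beaufort force 11

32.0 m/s lies in the Beaufort 11 band (violent storm, 28.5–32.6 m/s).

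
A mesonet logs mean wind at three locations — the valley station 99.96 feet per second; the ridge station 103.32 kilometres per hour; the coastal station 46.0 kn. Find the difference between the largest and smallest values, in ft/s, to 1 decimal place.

the ridge station: 103.32 km/h = 94.160 ft/s.
the coastal station: 46.0 kt = 77.639 ft/s.
Spread: 99.960 − 77.639 = 22.3 ft/s.

22.3 ft/s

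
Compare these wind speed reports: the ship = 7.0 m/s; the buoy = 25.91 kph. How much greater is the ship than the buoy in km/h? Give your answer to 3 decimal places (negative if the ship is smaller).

-0.710 km/h

the ship: 7.0 m/s = 25.20000 km/h.
Difference: 25.20000 − 25.91000 = -0.710 km/h.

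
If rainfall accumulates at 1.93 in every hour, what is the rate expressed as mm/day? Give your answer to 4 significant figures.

1.93 in/hour × 25.4 mm/in × 24 hour/day = 1177 mm/day.

1177 mm/day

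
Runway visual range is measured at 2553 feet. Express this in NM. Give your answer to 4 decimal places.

0.4202 nmi

1 ft = 0.000164579 nmi, so 2553 × 0.000164579 = 0.4202 nmi.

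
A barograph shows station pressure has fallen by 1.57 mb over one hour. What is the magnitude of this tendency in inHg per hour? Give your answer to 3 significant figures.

0.0464 inHg per hour

1.57 mb / 1 h × 0.02953 inHg/mb = 0.0464 inHg/h.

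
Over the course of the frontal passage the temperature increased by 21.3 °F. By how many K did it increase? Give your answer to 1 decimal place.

For a temperature change the 32° offset cancels: ΔK = 21.3 × 0.5556 = 11.8 K.

11.8 K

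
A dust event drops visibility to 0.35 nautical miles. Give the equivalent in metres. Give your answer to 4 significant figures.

1 nmi = 1852 m, so 0.35 × 1852 = 648.2 m.

648.2 m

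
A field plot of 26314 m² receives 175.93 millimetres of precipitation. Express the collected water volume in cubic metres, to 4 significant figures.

4629 cubic metres

1 mm over 1 m² is 1 L, so volume = 175.93 × 26314 = 4629422 L = 4629 m³.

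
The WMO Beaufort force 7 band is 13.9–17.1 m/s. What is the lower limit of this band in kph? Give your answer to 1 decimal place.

50.0 km/h

13.9–17.1 m/s × 3.6 = 50.0–61.6 km/h.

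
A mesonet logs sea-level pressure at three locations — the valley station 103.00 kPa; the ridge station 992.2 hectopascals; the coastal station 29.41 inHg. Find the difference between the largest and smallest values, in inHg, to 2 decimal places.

1.12 inHg

the valley station: 103.00 kPa = 30.4159 inHg.
the ridge station: 992.2 hPa = 29.2996 inHg.
Spread: 30.4159 − 29.2996 = 1.12 inHg.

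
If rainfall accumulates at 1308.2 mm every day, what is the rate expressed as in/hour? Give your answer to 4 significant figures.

1308.2 mm/day × 0.0393701 in/mm × 0.0416667 day/hour = 2.146 in/hour.

2.146 in/hour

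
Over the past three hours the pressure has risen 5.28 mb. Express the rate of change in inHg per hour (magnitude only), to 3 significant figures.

0.0520 inHg per hour

5.28 mb / 3 h × 0.02953 inHg/mb = 0.0520 inHg/h.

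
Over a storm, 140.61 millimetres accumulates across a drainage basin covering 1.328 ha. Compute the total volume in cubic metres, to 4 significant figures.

Area: 1.328 ha = 13280 m².
1 mm over 1 m² is 1 L, so volume = 140.61 × 13280 = 1867300.8 L = 1867 m³.

1867 cubic metres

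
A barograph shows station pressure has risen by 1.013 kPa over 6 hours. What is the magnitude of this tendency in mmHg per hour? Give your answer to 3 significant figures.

1.013 kPa / 6 h × 7.50062 mmHg/kPa = 1.27 mmHg/h.

1.27 mmHg per hour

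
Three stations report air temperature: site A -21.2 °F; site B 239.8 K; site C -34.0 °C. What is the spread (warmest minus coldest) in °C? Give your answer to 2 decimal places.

4.44 °C

site A: -21.2 °F = -29.556 °C.
site B: 239.8 K = -33.350 °C.
Spread: (-29.556) − (-34.000) = 4.444 °C.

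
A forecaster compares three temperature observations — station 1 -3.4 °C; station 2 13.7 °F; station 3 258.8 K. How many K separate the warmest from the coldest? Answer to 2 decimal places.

10.95 K

station 2: 13.7 °F = -10.167 °C.
station 3: 258.8 K = -14.350 °C.
Spread: (-3.400) − (-14.350) = 10.950 °C.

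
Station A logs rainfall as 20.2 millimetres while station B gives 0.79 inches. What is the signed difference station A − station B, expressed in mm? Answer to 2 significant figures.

station B: 0.79 in = 20.0660 mm.
Difference: 20.2000 − 20.0660 = 0.13 mm.

0.13 mm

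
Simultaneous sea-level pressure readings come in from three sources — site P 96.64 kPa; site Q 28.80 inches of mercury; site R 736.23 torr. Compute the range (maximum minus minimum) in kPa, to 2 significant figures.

site Q: 28.80 inHg = 97.528 kPa.
site R: 736.23 mmHg = 98.156 kPa.
Spread: 98.156 − 96.640 = 1.5 kPa.

1.5 kPa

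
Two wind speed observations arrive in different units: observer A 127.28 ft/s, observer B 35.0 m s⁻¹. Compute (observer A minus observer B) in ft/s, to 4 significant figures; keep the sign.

12.45 ft/s

observer B: 35.0 m/s = 114.8294 ft/s.
Difference: 127.2800 − 114.8294 = 12.45 ft/s.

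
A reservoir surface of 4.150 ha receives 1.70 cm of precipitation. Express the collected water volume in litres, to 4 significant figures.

705500 litres

Depth: 1.70 cm × 10 = 17 mm.
Area: 4.150 ha = 41500 m².
1 mm over 1 m² is 1 L, so volume = 17 × 41500 = 705500 L.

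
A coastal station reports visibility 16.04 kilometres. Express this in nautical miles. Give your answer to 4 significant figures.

8.661 nmi

1 km = 0.539957 nmi, so 16.04 × 0.539957 = 8.661 nmi.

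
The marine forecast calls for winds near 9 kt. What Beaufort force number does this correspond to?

Beaufort force 3

9 kt lies in the Beaufort 3 band (gentle breeze, 7–10 kt).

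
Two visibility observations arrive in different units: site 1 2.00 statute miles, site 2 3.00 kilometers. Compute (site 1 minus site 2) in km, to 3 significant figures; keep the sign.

site 1: 2.00 SM = 3.21869 km.
Difference: 3.21869 − 3.00000 = 0.219 km.

0.219 km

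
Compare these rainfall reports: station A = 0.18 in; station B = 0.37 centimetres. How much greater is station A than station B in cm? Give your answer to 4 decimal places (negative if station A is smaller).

0.0872 cm

station A: 0.18 in = 0.457200 cm.
Difference: 0.457200 − 0.370000 = 0.0872 cm.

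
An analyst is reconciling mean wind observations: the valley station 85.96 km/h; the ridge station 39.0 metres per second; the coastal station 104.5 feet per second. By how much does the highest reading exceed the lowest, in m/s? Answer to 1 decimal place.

15.1 m/s

the valley station: 85.96 km/h = 23.878 m/s.
the coastal station: 104.5 ft/s = 31.852 m/s.
Spread: 39.000 − 23.878 = 15.1 m/s.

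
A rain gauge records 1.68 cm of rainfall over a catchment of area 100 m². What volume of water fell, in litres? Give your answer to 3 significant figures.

1680 litres

Depth: 1.68 cm × 10 = 16.8 mm.
1 mm over 1 m² is 1 L, so volume = 16.8 × 100 = 1680 L.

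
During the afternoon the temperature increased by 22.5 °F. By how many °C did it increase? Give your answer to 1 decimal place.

For a temperature change the 32° offset cancels: Δ°C = 22.5 × 0.5556 = 12.5 °C.

12.5 °C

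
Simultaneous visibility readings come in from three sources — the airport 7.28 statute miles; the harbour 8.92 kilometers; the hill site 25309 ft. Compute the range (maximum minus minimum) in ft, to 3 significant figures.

13100 ft

the airport: 7.28 SM = 38438.40 ft.
the harbour: 8.92 km = 29265.09 ft.
Spread: 38438.40 − 25309.00 = 13100 ft.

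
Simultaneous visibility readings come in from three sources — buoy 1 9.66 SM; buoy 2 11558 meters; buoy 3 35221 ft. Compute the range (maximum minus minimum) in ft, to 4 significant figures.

15780 ft

buoy 1: 9.66 SM = 51004.80 ft.
buoy 2: 11558 m = 37919.95 ft.
Spread: 51004.80 − 35221.00 = 15780 ft.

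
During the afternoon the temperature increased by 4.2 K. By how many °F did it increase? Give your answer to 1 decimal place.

7.6 °F

Converting a difference, only the 9/5 scale factor applies: Δ°F = 4.2 × 1.8 = 7.6 °F.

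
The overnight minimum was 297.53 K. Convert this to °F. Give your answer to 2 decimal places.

75.88 °F

First to °C: 24.38 °C.
Then to °F: 75.88 °F.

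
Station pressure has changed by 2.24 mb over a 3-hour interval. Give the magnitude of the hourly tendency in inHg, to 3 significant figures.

0.0220 inHg per hour

2.24 mb / 3 h × 0.02953 inHg/mb = 0.0220 inHg/h.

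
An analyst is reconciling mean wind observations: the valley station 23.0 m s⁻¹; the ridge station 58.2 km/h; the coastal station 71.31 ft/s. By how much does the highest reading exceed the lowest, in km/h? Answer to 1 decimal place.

the valley station: 23.0 m/s = 82.800 km/h.
the coastal station: 71.31 ft/s = 78.247 km/h.
Spread: 82.800 − 58.200 = 24.6 km/h.

24.6 km/h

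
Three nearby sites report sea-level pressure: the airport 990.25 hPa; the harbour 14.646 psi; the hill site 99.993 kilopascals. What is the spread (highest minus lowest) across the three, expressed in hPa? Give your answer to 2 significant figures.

20 hPa

the harbour: 14.646 psi = 1009.81 hPa.
the hill site: 99.993 kPa = 999.93 hPa.
Spread: 1009.81 − 990.25 = 20 hPa.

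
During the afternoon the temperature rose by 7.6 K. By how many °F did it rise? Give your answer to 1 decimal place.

For a temperature change the 32° offset cancels: Δ°F = 7.6 × 1.8 = 13.7 °F.

13.7 °F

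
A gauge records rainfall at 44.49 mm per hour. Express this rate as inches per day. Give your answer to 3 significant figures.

42.0 in/day

44.49 mm/hour × 0.0393701 in/mm × 24 hour/day = 42.0 in/day.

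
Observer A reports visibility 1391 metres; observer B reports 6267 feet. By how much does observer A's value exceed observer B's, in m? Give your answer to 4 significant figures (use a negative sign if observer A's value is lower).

-519.2 m

observer B: 6267 ft = 1910.182 m.
Difference: 1391.000 − 1910.182 = -519.2 m.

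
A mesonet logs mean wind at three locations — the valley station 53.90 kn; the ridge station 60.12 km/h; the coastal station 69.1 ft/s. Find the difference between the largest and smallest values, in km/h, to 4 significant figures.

39.70 km/h

the valley station: 53.90 kt = 99.8228 km/h.
the coastal station: 69.1 ft/s = 75.8220 km/h.
Spread: 99.8228 − 60.1200 = 39.70 km/h.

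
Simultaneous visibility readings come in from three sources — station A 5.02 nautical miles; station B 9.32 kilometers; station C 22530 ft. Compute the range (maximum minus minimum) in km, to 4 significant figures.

2.453 km

station A: 5.02 nmi = 9.29704 km.
station C: 22530 ft = 6.86714 km.
Spread: 9.32000 − 6.86714 = 2.453 km.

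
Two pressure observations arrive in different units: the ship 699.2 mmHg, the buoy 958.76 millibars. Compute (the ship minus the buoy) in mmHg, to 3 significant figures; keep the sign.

-19.9 mmHg

the buoy: 958.76 mb = 719.129 mmHg.
Difference: 699.200 − 719.129 = -19.9 mmHg.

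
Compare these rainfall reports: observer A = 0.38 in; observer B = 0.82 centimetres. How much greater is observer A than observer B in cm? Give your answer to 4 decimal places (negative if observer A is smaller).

0.1452 cm

observer A: 0.38 in = 0.965200 cm.
Difference: 0.965200 − 0.820000 = 0.1452 cm.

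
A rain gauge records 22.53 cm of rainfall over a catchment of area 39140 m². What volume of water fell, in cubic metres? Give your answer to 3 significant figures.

Depth: 22.53 cm × 10 = 225.3 mm.
1 mm over 1 m² is 1 L, so volume = 225.3 × 39140 = 8818242 L = 8820 m³.

8820 cubic metres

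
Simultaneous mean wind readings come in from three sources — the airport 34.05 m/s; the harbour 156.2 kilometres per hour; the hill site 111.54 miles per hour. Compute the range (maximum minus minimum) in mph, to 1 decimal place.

35.4 mph

the airport: 34.05 m/s = 76.168 mph.
the harbour: 156.2 km/h = 97.058 mph.
Spread: 111.540 − 76.168 = 35.4 mph.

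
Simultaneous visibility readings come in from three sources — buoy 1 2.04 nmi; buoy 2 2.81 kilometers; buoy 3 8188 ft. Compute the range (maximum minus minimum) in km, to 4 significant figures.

1.282 km

buoy 1: 2.04 nmi = 3.77808 km.
buoy 3: 8188 ft = 2.49570 km.
Spread: 3.77808 − 2.49570 = 1.282 km.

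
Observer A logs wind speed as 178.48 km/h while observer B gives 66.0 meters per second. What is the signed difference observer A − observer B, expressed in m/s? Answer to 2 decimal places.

observer A: 178.48 km/h = 49.5778 m/s.
Difference: 49.5778 − 66.0000 = -16.42 m/s.

-16.42 m/s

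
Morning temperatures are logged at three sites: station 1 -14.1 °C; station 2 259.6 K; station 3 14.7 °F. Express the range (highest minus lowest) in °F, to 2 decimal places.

station 2: 259.6 K = -13.550 °C.
station 3: 14.7 °F = -9.611 °C.
Spread: (-9.611) − (-14.100) = 4.489 °C = 8.08 °F.

8.08 °F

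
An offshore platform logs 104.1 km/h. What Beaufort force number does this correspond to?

Beaufort force 11

104.1 km/h = 28.9 m/s, which is Beaufort 11 (violent storm, 28.5–32.6 m/s).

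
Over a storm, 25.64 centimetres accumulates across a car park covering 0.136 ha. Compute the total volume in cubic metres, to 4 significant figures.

Depth: 25.64 cm × 10 = 256.4 mm.
Area: 0.136 ha = 1360 m².
1 mm over 1 m² is 1 L, so volume = 256.4 × 1360 = 348704 L = 348.7 m³.

348.7 cubic metres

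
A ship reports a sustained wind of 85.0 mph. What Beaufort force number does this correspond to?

85.0 mph = 38.0 m/s, which is Beaufort 12 (hurricane force, ≥32.7 m/s).

Beaufort force 12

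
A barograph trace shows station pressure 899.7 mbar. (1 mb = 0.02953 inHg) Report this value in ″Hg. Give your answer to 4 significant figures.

26.57 inHg

1 mb = 0.02953 inHg, so 899.7 × 0.02953 = 26.57 inHg.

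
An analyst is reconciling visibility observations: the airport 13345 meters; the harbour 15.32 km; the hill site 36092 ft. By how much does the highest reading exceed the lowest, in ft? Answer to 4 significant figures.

14170 ft

the airport: 13345 m = 43782.81 ft.
the harbour: 15.32 km = 50262.47 ft.
Spread: 50262.47 − 36092.00 = 14170 ft.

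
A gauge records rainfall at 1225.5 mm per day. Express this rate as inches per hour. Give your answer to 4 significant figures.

1225.5 mm/day × 0.0393701 in/mm × 0.0416667 day/hour = 2.010 in/hour.

2.010 in/hour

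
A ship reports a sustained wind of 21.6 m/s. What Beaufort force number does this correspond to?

21.6 m/s lies in the Beaufort 9 band (strong gale, 20.8–24.4 m/s).

Beaufort force 9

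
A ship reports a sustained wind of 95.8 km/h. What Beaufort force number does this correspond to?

Beaufort force 10

95.8 km/h = 26.6 m/s, which is Beaufort 10 (storm, 24.5–28.4 m/s).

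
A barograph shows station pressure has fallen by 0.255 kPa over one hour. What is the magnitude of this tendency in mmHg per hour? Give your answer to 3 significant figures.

1.91 mmHg per hour

0.255 kPa / 1 h × 7.50062 mmHg/kPa = 1.91 mmHg/h.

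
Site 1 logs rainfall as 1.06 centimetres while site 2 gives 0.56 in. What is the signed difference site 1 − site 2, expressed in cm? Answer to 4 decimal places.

site 2: 0.56 in = 1.422400 cm.
Difference: 1.060000 − 1.422400 = -0.3624 cm.

-0.3624 cm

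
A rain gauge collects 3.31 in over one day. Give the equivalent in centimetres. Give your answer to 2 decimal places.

8.41 cm

1 in = 2.54 cm, so 3.31 × 2.54 = 8.41 cm.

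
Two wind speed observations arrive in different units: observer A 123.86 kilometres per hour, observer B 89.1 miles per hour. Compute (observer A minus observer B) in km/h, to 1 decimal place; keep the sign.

observer B: 89.1 mph = 143.393 km/h.
Difference: 123.860 − 143.393 = -19.5 km/h.

-19.5 km/h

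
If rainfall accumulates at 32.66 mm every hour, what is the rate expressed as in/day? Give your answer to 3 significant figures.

30.9 in/day

32.66 mm/hour × 0.0393701 in/mm × 24 hour/day = 30.9 in/day.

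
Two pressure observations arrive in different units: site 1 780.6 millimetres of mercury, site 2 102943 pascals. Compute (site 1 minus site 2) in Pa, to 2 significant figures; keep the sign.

1100 Pa

site 1: 780.6 mmHg = 104071.46 Pa.
Difference: 104071.46 − 102943.00 = 1100 Pa.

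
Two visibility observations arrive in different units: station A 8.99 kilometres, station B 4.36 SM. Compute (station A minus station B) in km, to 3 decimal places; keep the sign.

1.973 km

station B: 4.36 SM = 7.01674 km.
Difference: 8.99000 − 7.01674 = 1.973 km.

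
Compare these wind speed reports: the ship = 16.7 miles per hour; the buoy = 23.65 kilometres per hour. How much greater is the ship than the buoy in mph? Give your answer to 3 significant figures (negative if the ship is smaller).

2.00 mph

the buoy: 23.65 km/h = 14.6954 mph.
Difference: 16.7000 − 14.6954 = 2.00 mph.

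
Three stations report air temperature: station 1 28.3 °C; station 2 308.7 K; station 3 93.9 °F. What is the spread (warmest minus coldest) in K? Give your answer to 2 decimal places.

station 2: 308.7 K = 35.550 °C.
station 3: 93.9 °F = 34.389 °C.
Spread: 35.550 − 28.300 = 7.250 °C.

7.25 K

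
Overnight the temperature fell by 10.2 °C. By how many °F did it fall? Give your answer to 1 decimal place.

18.4 °F

Converting a difference, only the 9/5 scale factor applies: Δ°F = 10.2 × 1.8 = 18.4 °F.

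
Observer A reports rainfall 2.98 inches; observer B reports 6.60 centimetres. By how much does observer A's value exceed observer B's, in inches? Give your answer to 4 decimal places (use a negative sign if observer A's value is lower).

observer B: 6.60 cm = 2.598425 in.
Difference: 2.980000 − 2.598425 = 0.3816 in.

0.3816 in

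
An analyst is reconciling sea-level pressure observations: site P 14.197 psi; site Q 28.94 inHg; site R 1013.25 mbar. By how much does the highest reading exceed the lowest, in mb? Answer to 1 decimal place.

site P: 14.197 psi = 978.849 mb.
site Q: 28.94 inHg = 980.021 mb.
Spread: 1013.250 − 978.849 = 34.4 mb.

34.4 mb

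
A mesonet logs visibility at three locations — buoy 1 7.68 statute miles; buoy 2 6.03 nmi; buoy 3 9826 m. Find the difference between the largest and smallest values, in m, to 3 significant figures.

2530 m

buoy 1: 7.68 SM = 12359.76 m.
buoy 2: 6.03 nmi = 11167.56 m.
Spread: 12359.76 − 9826.00 = 2530 m.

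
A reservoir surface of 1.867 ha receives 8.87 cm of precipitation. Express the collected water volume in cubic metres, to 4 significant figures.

1656 cubic metres

Depth: 8.87 cm × 10 = 88.7 mm.
Area: 1.867 ha = 18670 m².
1 mm over 1 m² is 1 L, so volume = 88.7 × 18670 = 1656029 L = 1656 m³.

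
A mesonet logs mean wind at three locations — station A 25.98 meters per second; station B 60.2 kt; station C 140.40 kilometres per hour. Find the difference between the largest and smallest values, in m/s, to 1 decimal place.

station B: 60.2 kt = 30.970 m/s.
station C: 140.40 km/h = 39.000 m/s.
Spread: 39.000 − 25.980 = 13.0 m/s.

13.0 m/s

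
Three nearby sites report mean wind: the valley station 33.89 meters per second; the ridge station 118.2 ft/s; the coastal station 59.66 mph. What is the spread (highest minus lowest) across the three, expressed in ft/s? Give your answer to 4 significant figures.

30.70 ft/s

the valley station: 33.89 m/s = 111.1877 ft/s.
the coastal station: 59.66 mph = 87.5013 ft/s.
Spread: 118.2000 − 87.5013 = 30.70 ft/s.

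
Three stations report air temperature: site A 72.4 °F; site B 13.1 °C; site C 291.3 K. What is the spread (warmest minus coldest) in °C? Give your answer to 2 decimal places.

site A: 72.4 °F = 22.444 °C.
site C: 291.3 K = 18.150 °C.
Spread: 22.444 − 13.100 = 9.344 °C.

9.34 °C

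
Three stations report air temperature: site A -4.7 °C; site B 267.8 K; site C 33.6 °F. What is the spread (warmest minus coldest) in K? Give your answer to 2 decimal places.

site B: 267.8 K = -5.350 °C.
site C: 33.6 °F = 0.889 °C.
Spread: 0.889 − (-5.350) = 6.239 °C.

6.24 K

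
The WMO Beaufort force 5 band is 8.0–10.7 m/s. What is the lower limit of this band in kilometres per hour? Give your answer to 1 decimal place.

28.8 km/h

8.0–10.7 m/s × 3.6 = 28.8–38.5 km/h.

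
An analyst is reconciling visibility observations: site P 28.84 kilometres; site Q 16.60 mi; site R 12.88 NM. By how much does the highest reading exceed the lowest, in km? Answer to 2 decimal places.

site Q: 16.60 SM = 26.7151 km.
site R: 12.88 nmi = 23.8538 km.
Spread: 28.8400 − 23.8538 = 4.99 km.

4.99 km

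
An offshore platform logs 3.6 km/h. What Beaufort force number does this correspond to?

3.6 km/h = 1.0 m/s, which is Beaufort 1 (light air, 0.3–1.5 m/s).

Beaufort force 1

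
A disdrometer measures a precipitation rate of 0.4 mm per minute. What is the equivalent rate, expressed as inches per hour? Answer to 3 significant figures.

0.945 in/hour

0.4 mm/minute × 0.0393701 in/mm × 60 minute/hour = 0.945 in/hour.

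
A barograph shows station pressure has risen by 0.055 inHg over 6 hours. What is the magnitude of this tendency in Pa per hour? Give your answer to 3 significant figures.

0.055 inHg / 6 h × 3386.39 Pa/inHg = 31.0 Pa/h.

31.0 Pa per hour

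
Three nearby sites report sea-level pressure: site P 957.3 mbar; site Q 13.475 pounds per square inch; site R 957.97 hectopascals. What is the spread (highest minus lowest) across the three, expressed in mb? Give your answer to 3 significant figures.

site Q: 13.475 psi = 929.069 mb.
site R: 957.97 hPa = 957.970 mb.
Spread: 957.970 − 929.069 = 28.9 mb.

28.9 mb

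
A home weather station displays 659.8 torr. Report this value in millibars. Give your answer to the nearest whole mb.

880 mb

1 mmHg = 1.33322 mb, so 659.8 × 1.33322 = 880 mb.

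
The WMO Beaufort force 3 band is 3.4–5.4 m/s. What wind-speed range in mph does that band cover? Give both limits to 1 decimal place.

3.4–5.4 m/s × 2.237 = 7.6–12.1 mph.

7.6 to 12.1 mph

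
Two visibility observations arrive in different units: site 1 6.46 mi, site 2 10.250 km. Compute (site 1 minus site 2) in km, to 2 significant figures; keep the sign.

0.15 km

site 1: 6.46 SM = 10.3964 km.
Difference: 10.3964 − 10.2500 = 0.15 km.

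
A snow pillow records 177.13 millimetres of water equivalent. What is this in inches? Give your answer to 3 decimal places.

6.974 in

1 mm = 0.0393701 in, so 177.13 × 0.0393701 = 6.974 in.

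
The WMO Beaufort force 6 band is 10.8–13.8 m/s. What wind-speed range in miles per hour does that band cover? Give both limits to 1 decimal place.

24.2 to 30.9 mph

10.8–13.8 m/s × 2.237 = 24.2–30.9 mph.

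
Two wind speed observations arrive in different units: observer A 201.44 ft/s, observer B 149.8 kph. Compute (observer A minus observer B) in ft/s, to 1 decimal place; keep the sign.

64.9 ft/s

observer B: 149.8 km/h = 136.519 ft/s.
Difference: 201.440 − 136.519 = 64.9 ft/s.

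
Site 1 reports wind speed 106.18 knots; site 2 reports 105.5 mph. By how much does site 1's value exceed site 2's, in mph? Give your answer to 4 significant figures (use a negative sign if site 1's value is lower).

16.69 mph

site 1: 106.18 kt = 122.1898 mph.
Difference: 122.1898 − 105.5000 = 16.69 mph.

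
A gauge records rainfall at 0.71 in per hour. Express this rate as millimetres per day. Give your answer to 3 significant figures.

0.71 in/hour × 25.4 mm/in × 24 hour/day = 433 mm/day.

433 mm/day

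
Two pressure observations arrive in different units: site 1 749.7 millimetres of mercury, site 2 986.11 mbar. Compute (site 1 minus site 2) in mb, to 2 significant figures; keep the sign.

site 1: 749.7 mmHg = 999.52 mb.
Difference: 999.52 − 986.11 = 13 mb.

13 mb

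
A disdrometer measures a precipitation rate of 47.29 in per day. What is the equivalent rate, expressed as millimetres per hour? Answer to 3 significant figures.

50.0 mm/hour

47.29 in/day × 25.4 mm/in × 0.0416667 day/hour = 50.0 mm/hour.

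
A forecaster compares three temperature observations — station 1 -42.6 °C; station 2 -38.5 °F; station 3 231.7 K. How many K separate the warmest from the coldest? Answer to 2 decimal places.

station 2: -38.5 °F = -39.167 °C.
station 3: 231.7 K = -41.450 °C.
Spread: (-39.167) − (-42.600) = 3.433 °C.

3.43 K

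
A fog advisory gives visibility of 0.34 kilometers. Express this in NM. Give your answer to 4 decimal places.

0.1836 nmi

1 km = 0.539957 nmi, so 0.34 × 0.539957 = 0.1836 nmi.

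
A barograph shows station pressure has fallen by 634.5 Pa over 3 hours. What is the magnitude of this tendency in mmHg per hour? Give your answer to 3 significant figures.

634.5 Pa / 3 h × 0.00750062 mmHg/Pa = 1.59 mmHg/h.

1.59 mmHg per hour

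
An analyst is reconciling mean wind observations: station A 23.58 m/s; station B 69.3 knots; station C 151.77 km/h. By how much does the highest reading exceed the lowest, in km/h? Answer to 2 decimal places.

station A: 23.58 m/s = 84.8880 km/h.
station B: 69.3 kt = 128.3436 km/h.
Spread: 151.7700 − 84.8880 = 66.88 km/h.

66.88 km/h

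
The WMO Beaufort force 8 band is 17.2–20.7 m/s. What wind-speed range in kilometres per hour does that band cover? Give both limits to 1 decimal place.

61.9 to 74.5 km/h

17.2–20.7 m/s × 3.6 = 61.9–74.5 km/h.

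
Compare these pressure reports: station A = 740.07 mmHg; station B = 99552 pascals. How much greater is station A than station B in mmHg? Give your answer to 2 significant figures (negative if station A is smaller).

station B: 99552 Pa = 746.701 mmHg.
Difference: 740.070 − 746.701 = -6.6 mmHg.

-6.6 mmHg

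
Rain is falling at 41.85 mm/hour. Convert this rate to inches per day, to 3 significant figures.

41.85 mm/hour × 0.0393701 in/mm × 24 hour/day = 39.5 in/day.

39.5 in/day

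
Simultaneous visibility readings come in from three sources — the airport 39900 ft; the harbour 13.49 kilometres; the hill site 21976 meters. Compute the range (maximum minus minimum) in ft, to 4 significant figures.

32200 ft

the harbour: 13.49 km = 44258.53 ft.
the hill site: 21976 m = 72099.74 ft.
Spread: 72099.74 − 39900.00 = 32200 ft.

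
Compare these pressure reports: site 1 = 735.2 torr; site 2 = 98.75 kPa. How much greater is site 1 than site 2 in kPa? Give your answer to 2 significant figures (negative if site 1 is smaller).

site 1: 735.2 mmHg = 98.0186 kPa.
Difference: 98.0186 − 98.7500 = -0.73 kPa.

-0.73 kPa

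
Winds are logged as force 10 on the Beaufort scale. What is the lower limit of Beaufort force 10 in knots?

48 kt

Beaufort 10 (storm) spans 48–55 knots.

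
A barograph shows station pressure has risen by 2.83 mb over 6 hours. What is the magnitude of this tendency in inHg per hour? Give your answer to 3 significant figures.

0.0139 inHg per hour

2.83 mb / 6 h × 0.02953 inHg/mb = 0.0139 inHg/h.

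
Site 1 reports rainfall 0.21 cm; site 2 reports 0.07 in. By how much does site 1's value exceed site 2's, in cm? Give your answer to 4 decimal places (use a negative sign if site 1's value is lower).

0.0322 cm

site 2: 0.07 in = 0.177800 cm.
Difference: 0.210000 − 0.177800 = 0.0322 cm.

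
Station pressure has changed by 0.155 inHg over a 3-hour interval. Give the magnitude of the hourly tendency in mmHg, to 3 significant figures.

0.155 inHg / 3 h × 25.4 mmHg/inHg = 1.31 mmHg/h.

1.31 mmHg per hour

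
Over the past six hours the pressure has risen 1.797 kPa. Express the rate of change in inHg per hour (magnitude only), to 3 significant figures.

1.797 kPa / 6 h × 0.2953 inHg/kPa = 0.0884 inHg/h.

0.0884 inHg per hour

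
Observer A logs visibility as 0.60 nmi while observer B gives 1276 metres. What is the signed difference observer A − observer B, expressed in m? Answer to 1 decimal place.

observer A: 0.60 nmi = 1111.200 m.
Difference: 1111.200 − 1276.000 = -164.8 m.

-164.8 m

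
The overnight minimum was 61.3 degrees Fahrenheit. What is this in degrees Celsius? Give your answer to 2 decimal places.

16.28 °C

°C = (°F − 32) × 5/9 = (61.3 − 32) / 1.8 = 16.28 °C.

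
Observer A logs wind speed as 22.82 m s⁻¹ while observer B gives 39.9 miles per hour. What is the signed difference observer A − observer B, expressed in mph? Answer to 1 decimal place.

observer A: 22.82 m/s = 51.047 mph.
Difference: 51.047 − 39.900 = 11.1 mph.

11.1 mph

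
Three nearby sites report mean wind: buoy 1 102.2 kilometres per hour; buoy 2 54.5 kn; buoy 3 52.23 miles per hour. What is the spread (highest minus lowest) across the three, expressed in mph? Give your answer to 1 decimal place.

11.3 mph

buoy 1: 102.2 km/h = 63.504 mph.
buoy 2: 54.5 kt = 62.717 mph.
Spread: 63.504 − 52.230 = 11.3 mph.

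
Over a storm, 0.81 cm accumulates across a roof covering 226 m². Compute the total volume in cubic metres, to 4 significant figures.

1.831 cubic metres

Depth: 0.81 cm × 10 = 8.1 mm.
1 mm over 1 m² is 1 L, so volume = 8.1 × 226 = 1830.6 L = 1.831 m³.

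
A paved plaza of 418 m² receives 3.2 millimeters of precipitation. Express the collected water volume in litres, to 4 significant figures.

1 mm over 1 m² is 1 L, so volume = 3.2 × 418 = 1337.6 L ≈ 1338 L.

1338 litres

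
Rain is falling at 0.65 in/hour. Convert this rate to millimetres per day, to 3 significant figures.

396 mm/day

0.65 in/hour × 25.4 mm/in × 24 hour/day = 396 mm/day.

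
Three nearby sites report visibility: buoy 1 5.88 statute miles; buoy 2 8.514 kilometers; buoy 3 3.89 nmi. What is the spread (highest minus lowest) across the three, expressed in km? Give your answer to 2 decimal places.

2.26 km

buoy 1: 5.88 SM = 9.4629 km.
buoy 3: 3.89 nmi = 7.2043 km.
Spread: 9.4629 − 7.2043 = 2.26 km.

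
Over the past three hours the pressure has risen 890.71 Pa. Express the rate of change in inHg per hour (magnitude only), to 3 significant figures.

0.0877 inHg per hour

890.71 Pa / 3 h × 0.0002953 inHg/Pa = 0.0877 inHg/h.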